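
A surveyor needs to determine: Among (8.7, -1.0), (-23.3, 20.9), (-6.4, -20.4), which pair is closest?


d(P0,P1) = 38.7764, d(P0,P2) = 24.5839, d(P1,P2) = 44.624
Closest: P0 and P2

Closest pair: (8.7, -1.0) and (-6.4, -20.4), distance = 24.5839


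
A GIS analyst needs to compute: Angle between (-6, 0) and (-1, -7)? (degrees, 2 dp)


u.v = 6, |u| = sqrt(36) = 6, |v| = sqrt(50) = 7.0711
cos(theta) = u.v/(|u||v|) = 6/sqrt(1800) = 0.141421
theta = acos(0.141421) = 81.87 degrees

81.87 degrees


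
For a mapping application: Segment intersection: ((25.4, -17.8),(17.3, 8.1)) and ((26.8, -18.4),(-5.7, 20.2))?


Cross products: d1=34.54, d2=-494.55, d3=-31.4, d4=497.69
d1*d2 < 0 and d3*d4 < 0? yes

Yes, they intersect


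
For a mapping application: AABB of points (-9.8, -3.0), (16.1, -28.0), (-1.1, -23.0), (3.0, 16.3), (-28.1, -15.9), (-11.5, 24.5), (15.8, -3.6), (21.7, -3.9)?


x range: [-28.1, 21.7]
y range: [-28, 24.5]
Bounding box: (-28.1,-28) to (21.7,24.5)

(-28.1,-28) to (21.7,24.5)


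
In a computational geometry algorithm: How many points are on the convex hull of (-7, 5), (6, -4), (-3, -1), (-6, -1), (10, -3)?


Convex hull vertices (CCW): (-7, 5), (-6, -1), (6, -4), (10, -3)
Count = 4

4


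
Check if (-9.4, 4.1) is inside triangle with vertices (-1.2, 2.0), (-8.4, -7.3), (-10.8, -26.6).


Cross products: AB x AP = -91.38, BC x BP = -46.66, CA x CP = 254.68
All same sign? no

No, outside


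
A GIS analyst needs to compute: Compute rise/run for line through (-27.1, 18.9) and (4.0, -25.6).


slope = (y2-y1)/(x2-x1) = ((-25.6)-18.9)/(4-(-27.1)) = (-44.5)/31.1 = -1.4309

-1.4309


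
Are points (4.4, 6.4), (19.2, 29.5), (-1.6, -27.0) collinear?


Cross product: (19.2-4.4)*((-27)-6.4) - (29.5-6.4)*((-1.6)-4.4)
= -355.72

No, not collinear


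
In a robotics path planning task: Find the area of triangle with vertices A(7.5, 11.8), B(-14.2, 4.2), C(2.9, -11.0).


Area = |x_A(y_B-y_C) + x_B(y_C-y_A) + x_C(y_A-y_B)|/2
= |114 + 323.76 + 22.04|/2
= 459.8/2 = 229.9

229.9


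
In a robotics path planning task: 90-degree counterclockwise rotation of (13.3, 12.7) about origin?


90° CCW: (x,y) -> (-y, x)
(13.3,12.7) -> (-12.7, 13.3)

(-12.7, 13.3)


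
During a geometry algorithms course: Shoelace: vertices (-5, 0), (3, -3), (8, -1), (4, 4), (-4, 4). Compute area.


Shoelace sum: ((-5)*(-3) - 3*0) + (3*(-1) - 8*(-3)) + (8*4 - 4*(-1)) + (4*4 - (-4)*4) + ((-4)*0 - (-5)*4)
= 124
Area = |124|/2 = 62

62


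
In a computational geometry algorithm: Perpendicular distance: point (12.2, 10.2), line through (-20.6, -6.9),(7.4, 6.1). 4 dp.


|cross product| = 52.4
|line direction| = sqrt(953) = 30.8707
Distance = 52.4/sqrt(953) = 1.6974

1.6974


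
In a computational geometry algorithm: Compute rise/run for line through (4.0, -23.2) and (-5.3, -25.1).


slope = (y2-y1)/(x2-x1) = ((-25.1)-(-23.2))/((-5.3)-4) = (-1.9)/(-9.3) = 0.2043

0.2043


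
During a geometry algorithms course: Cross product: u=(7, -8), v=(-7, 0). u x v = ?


u x v = u_x*v_y - u_y*v_x = 7*0 - (-8)*(-7)
= 0 - 56 = -56

-56


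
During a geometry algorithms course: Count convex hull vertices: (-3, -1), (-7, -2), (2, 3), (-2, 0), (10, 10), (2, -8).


Convex hull vertices (CCW): (-7, -2), (2, -8), (10, 10)
Count = 3

3


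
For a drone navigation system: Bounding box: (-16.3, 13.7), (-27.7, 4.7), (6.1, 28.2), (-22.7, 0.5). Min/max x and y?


x range: [-27.7, 6.1]
y range: [0.5, 28.2]
Bounding box: (-27.7,0.5) to (6.1,28.2)

(-27.7,0.5) to (6.1,28.2)


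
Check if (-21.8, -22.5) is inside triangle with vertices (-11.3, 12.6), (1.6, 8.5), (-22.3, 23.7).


Cross products: AB x AP = -495.84, BC x BP = 1096.58, CA x CP = -502.65
All same sign? no

No, outside


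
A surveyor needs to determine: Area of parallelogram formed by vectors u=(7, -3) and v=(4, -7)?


|u x v| = |7*(-7) - (-3)*4|
= |(-49) - (-12)| = 37

37


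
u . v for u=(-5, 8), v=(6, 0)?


u . v = u_x*v_x + u_y*v_y = (-5)*6 + 8*0
= (-30) + 0 = -30

-30


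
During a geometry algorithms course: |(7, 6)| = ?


|u| = sqrt(7^2 + 6^2) = sqrt(85) = 9.2195

9.2195


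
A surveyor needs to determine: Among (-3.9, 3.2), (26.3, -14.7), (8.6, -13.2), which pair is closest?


d(P0,P1) = 35.1063, d(P0,P2) = 20.6206, d(P1,P2) = 17.7634
Closest: P1 and P2

Closest pair: (26.3, -14.7) and (8.6, -13.2), distance = 17.7634


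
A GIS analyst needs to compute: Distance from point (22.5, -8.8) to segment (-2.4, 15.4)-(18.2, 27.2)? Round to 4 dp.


Project P onto AB: t = 0.4034 (clamped to [0,1])
Closest point on segment: (5.9109, 20.1606)
Distance: 33.3754

33.3754


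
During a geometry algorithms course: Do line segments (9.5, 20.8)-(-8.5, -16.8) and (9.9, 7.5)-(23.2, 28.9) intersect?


Cross products: d1=185.45, d2=70.57, d3=254.44, d4=369.32
d1*d2 < 0 and d3*d4 < 0? no

No, they don't intersect


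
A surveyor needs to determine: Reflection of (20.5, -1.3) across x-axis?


Reflection over x-axis: (x,y) -> (x,-y)
(20.5, -1.3) -> (20.5, 1.3)

(20.5, 1.3)


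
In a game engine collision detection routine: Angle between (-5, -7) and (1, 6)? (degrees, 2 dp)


u.v = -47, |u| = sqrt(74) = 8.6023, |v| = sqrt(37) = 6.0828
cos(theta) = u.v/(|u||v|) = -47/sqrt(2738) = -0.898217
theta = acos(-0.898217) = 153.92 degrees

153.92 degrees


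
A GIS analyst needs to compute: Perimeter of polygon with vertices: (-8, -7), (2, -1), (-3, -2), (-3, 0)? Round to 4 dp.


Sides: (-8, -7)->(2, -1): sqrt(136) = 11.661904, (2, -1)->(-3, -2): sqrt(26) = 5.09902, (-3, -2)->(-3, 0): sqrt(4) = 2, (-3, 0)->(-8, -7): sqrt(74) = 8.602325
Sum = 27.363249
Perimeter = 27.3632

27.3632


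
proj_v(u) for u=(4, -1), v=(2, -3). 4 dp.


u.v = 11, |v| = sqrt(13) = 3.6056
Scalar projection = u.v / |v| = 11 / sqrt(13) = 3.0509

3.0509


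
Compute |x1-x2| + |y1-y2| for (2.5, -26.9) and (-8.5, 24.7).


|2.5-(-8.5)| + |(-26.9)-24.7| = 11 + 51.6 = 62.6

62.6


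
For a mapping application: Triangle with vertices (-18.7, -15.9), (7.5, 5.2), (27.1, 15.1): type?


Side lengths squared: AB^2=1131.65, BC^2=482.17, CA^2=3058.64
Sorted: [482.17, 1131.65, 3058.64]
By sides: Scalene, By angles: Obtuse

Scalene, Obtuse


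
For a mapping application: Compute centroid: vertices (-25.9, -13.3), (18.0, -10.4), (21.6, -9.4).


Centroid = ((x_A+x_B+x_C)/3, (y_A+y_B+y_C)/3)
= (((-25.9)+18+21.6)/3, ((-13.3)+(-10.4)+(-9.4))/3)
= (4.5667, -11.0333)

(4.5667, -11.0333)


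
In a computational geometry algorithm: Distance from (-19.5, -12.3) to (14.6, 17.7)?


dx=34.1, dy=30
d^2 = 34.1^2 + 30^2 = 2062.81
d = sqrt(2062.81) = 45.4182

45.4182


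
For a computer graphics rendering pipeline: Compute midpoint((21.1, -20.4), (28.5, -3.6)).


M = ((21.1+28.5)/2, ((-20.4)+(-3.6))/2)
= (24.8, -12)

(24.8, -12)


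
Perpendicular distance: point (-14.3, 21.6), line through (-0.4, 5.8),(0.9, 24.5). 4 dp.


|cross product| = 280.47
|line direction| = sqrt(351.38) = 18.7451
Distance = 280.47/sqrt(351.38) = 14.9623

14.9623


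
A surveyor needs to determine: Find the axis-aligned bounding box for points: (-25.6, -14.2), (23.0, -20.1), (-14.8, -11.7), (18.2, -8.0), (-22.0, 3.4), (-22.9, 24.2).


x range: [-25.6, 23]
y range: [-20.1, 24.2]
Bounding box: (-25.6,-20.1) to (23,24.2)

(-25.6,-20.1) to (23,24.2)


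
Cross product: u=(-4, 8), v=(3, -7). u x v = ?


u x v = u_x*v_y - u_y*v_x = (-4)*(-7) - 8*3
= 28 - 24 = 4

4


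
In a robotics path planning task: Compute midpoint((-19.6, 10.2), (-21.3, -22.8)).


M = (((-19.6)+(-21.3))/2, (10.2+(-22.8))/2)
= (-20.45, -6.3)

(-20.45, -6.3)


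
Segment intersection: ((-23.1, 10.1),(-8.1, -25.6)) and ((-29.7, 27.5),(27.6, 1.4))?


Cross products: d1=-824.76, d2=-2478.87, d3=25.38, d4=1679.49
d1*d2 < 0 and d3*d4 < 0? no

No, they don't intersect


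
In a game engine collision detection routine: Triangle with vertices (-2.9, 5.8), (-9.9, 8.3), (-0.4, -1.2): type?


Side lengths squared: AB^2=55.25, BC^2=180.5, CA^2=55.25
Sorted: [55.25, 55.25, 180.5]
By sides: Isosceles, By angles: Obtuse

Isosceles, Obtuse


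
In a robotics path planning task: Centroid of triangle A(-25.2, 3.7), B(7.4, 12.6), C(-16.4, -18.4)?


Centroid = ((x_A+x_B+x_C)/3, (y_A+y_B+y_C)/3)
= (((-25.2)+7.4+(-16.4))/3, (3.7+12.6+(-18.4))/3)
= (-11.4, -0.7)

(-11.4, -0.7)


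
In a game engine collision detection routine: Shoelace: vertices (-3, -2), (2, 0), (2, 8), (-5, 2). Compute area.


Shoelace sum: ((-3)*0 - 2*(-2)) + (2*8 - 2*0) + (2*2 - (-5)*8) + ((-5)*(-2) - (-3)*2)
= 80
Area = |80|/2 = 40

40


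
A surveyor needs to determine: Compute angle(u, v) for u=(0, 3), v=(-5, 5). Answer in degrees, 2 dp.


u.v = 15, |u| = sqrt(9) = 3, |v| = sqrt(50) = 7.0711
cos(theta) = u.v/(|u||v|) = 15/sqrt(450) = 0.707107
theta = acos(0.707107) = 45 degrees

45 degrees


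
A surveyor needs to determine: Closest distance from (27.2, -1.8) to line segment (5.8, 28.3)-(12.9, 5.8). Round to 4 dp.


Project P onto AB: t = 1 (clamped to [0,1])
Closest point on segment: (12.9, 5.8)
Distance: 16.1941

16.1941


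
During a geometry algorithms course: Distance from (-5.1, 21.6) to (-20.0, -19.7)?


dx=-14.9, dy=-41.3
d^2 = (-14.9)^2 + (-41.3)^2 = 1927.7
d = sqrt(1927.7) = 43.9056

43.9056


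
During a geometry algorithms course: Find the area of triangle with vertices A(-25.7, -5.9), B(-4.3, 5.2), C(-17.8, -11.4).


Area = |x_A(y_B-y_C) + x_B(y_C-y_A) + x_C(y_A-y_B)|/2
= |(-426.62) + 23.65 + 197.58|/2
= 205.39/2 = 102.695

102.695


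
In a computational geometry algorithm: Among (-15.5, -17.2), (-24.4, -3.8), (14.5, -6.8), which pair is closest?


d(P0,P1) = 16.0863, d(P0,P2) = 31.7515, d(P1,P2) = 39.0155
Closest: P0 and P1

Closest pair: (-15.5, -17.2) and (-24.4, -3.8), distance = 16.0863


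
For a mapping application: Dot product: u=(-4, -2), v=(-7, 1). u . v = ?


u . v = u_x*v_x + u_y*v_y = (-4)*(-7) + (-2)*1
= 28 + (-2) = 26

26


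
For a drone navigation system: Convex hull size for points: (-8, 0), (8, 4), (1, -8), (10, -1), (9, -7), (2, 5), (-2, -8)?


Convex hull vertices (CCW): (-8, 0), (-2, -8), (1, -8), (9, -7), (10, -1), (8, 4), (2, 5)
Count = 7

7


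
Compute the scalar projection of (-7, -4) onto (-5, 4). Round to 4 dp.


u.v = 19, |v| = sqrt(41) = 6.4031
Scalar projection = u.v / |v| = 19 / sqrt(41) = 2.9673

2.9673


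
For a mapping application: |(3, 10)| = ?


|u| = sqrt(3^2 + 10^2) = sqrt(109) = 10.4403

10.4403


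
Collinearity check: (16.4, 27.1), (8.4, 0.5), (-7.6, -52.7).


Cross product: (8.4-16.4)*((-52.7)-27.1) - (0.5-27.1)*((-7.6)-16.4)
= 0

Yes, collinear


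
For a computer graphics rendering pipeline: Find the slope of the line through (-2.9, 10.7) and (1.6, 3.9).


slope = (y2-y1)/(x2-x1) = (3.9-10.7)/(1.6-(-2.9)) = (-6.8)/4.5 = -1.5111

-1.5111


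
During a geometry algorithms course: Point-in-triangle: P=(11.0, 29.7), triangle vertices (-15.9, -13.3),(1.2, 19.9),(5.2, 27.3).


Cross products: AB x AP = -157.78, BC x BP = -33.32, CA x CP = 184.84
All same sign? no

No, outside


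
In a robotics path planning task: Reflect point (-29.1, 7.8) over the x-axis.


Reflection over x-axis: (x,y) -> (x,-y)
(-29.1, 7.8) -> (-29.1, -7.8)

(-29.1, -7.8)


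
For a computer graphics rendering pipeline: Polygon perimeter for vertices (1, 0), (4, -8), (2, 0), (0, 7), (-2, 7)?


Sides: (1, 0)->(4, -8): sqrt(73) = 8.544004, (4, -8)->(2, 0): sqrt(68) = 8.246211, (2, 0)->(0, 7): sqrt(53) = 7.28011, (0, 7)->(-2, 7): sqrt(4) = 2, (-2, 7)->(1, 0): sqrt(58) = 7.615773
Sum = 33.686098
Perimeter = 33.6861

33.6861


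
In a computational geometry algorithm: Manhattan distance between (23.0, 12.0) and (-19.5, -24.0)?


|23-(-19.5)| + |12-(-24)| = 42.5 + 36 = 78.5

78.5


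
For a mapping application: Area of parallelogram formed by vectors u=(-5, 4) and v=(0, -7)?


|u x v| = |(-5)*(-7) - 4*0|
= |35 - 0| = 35

35


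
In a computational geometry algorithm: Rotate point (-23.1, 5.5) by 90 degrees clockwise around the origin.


90° CW: (x,y) -> (y, -x)
(-23.1,5.5) -> (5.5, 23.1)

(5.5, 23.1)


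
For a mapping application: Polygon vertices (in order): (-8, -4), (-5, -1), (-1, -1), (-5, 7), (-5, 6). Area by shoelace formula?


Shoelace sum: ((-8)*(-1) - (-5)*(-4)) + ((-5)*(-1) - (-1)*(-1)) + ((-1)*7 - (-5)*(-1)) + ((-5)*6 - (-5)*7) + ((-5)*(-4) - (-8)*6)
= 53
Area = |53|/2 = 26.5

26.5


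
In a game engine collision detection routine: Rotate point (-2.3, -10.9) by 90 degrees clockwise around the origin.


90° CW: (x,y) -> (y, -x)
(-2.3,-10.9) -> (-10.9, 2.3)

(-10.9, 2.3)


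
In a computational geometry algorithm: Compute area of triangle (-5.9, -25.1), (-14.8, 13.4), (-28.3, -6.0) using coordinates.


Area = |x_A(y_B-y_C) + x_B(y_C-y_A) + x_C(y_A-y_B)|/2
= |(-114.46) + (-282.68) + 1089.55|/2
= 692.41/2 = 346.205

346.205


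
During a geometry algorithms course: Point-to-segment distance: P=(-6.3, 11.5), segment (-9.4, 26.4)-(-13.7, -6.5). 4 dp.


Project P onto AB: t = 0.4332 (clamped to [0,1])
Closest point on segment: (-11.2626, 12.1486)
Distance: 5.0049

5.0049


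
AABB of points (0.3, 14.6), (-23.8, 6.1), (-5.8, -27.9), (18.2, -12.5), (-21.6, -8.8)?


x range: [-23.8, 18.2]
y range: [-27.9, 14.6]
Bounding box: (-23.8,-27.9) to (18.2,14.6)

(-23.8,-27.9) to (18.2,14.6)


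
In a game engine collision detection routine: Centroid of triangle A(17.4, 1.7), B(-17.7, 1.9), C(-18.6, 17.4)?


Centroid = ((x_A+x_B+x_C)/3, (y_A+y_B+y_C)/3)
= ((17.4+(-17.7)+(-18.6))/3, (1.7+1.9+17.4)/3)
= (-6.3, 7)

(-6.3, 7)


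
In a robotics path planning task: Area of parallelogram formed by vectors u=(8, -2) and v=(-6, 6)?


|u x v| = |8*6 - (-2)*(-6)|
= |48 - 12| = 36

36


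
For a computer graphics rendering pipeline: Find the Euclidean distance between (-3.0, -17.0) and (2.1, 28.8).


dx=5.1, dy=45.8
d^2 = 5.1^2 + 45.8^2 = 2123.65
d = sqrt(2123.65) = 46.0831

46.0831


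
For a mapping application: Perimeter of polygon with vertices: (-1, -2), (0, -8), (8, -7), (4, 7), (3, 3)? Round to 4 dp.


Sides: (-1, -2)->(0, -8): sqrt(37) = 6.082763, (0, -8)->(8, -7): sqrt(65) = 8.062258, (8, -7)->(4, 7): sqrt(212) = 14.56022, (4, 7)->(3, 3): sqrt(17) = 4.123106, (3, 3)->(-1, -2): sqrt(41) = 6.403124
Sum = 39.231471
Perimeter = 39.2315

39.2315


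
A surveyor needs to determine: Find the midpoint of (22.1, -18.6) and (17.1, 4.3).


M = ((22.1+17.1)/2, ((-18.6)+4.3)/2)
= (19.6, -7.15)

(19.6, -7.15)


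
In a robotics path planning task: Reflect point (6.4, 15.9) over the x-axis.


Reflection over x-axis: (x,y) -> (x,-y)
(6.4, 15.9) -> (6.4, -15.9)

(6.4, -15.9)


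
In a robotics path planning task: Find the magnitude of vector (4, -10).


|u| = sqrt(4^2 + (-10)^2) = sqrt(116) = 10.7703

10.7703


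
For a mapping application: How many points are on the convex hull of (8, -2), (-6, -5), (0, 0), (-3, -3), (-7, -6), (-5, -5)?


Convex hull vertices (CCW): (-7, -6), (8, -2), (0, 0), (-6, -5)
Count = 4

4


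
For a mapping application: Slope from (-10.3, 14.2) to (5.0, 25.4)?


slope = (y2-y1)/(x2-x1) = (25.4-14.2)/(5-(-10.3)) = 11.2/15.3 = 0.732

0.732


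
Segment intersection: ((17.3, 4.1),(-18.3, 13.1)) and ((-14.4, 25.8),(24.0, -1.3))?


Cross products: d1=25.79, d2=-593.37, d3=-487.22, d4=131.94
d1*d2 < 0 and d3*d4 < 0? yes

Yes, they intersect


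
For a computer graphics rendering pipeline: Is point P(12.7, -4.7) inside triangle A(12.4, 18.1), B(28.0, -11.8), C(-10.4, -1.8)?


Cross products: AB x AP = -346.71, BC x BP = -119.64, CA x CP = -525.81
All same sign? yes

Yes, inside


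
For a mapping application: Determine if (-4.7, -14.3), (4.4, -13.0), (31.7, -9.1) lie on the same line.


Cross product: (4.4-(-4.7))*((-9.1)-(-14.3)) - ((-13)-(-14.3))*(31.7-(-4.7))
= 0

Yes, collinear


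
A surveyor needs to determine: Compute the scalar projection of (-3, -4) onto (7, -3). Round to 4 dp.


u.v = -9, |v| = sqrt(58) = 7.6158
Scalar projection = u.v / |v| = -9 / sqrt(58) = -1.1818

-1.1818


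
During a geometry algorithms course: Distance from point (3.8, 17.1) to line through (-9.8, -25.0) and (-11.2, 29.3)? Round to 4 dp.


|cross product| = 797.42
|line direction| = sqrt(2950.45) = 54.318
Distance = 797.42/sqrt(2950.45) = 14.6806

14.6806


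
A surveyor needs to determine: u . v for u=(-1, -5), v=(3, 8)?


u . v = u_x*v_x + u_y*v_y = (-1)*3 + (-5)*8
= (-3) + (-40) = -43

-43


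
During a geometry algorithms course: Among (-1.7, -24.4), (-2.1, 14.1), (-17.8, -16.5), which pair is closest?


d(P0,P1) = 38.5021, d(P0,P2) = 17.9338, d(P1,P2) = 34.3926
Closest: P0 and P2

Closest pair: (-1.7, -24.4) and (-17.8, -16.5), distance = 17.9338


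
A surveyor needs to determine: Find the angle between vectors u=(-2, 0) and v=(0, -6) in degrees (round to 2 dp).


u.v = 0, |u| = sqrt(4) = 2, |v| = sqrt(36) = 6
cos(theta) = u.v/(|u||v|) = 0/sqrt(144) = 0
theta = acos(0) = 90 degrees

90 degrees


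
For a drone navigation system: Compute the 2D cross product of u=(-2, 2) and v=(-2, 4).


u x v = u_x*v_y - u_y*v_x = (-2)*4 - 2*(-2)
= (-8) - (-4) = -4

-4


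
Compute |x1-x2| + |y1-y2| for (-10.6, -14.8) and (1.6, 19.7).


|(-10.6)-1.6| + |(-14.8)-19.7| = 12.2 + 34.5 = 46.7

46.7


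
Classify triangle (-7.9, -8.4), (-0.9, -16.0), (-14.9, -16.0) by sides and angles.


Side lengths squared: AB^2=106.76, BC^2=196, CA^2=106.76
Sorted: [106.76, 106.76, 196]
By sides: Isosceles, By angles: Acute

Isosceles, Acute


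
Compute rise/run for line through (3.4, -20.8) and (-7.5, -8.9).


slope = (y2-y1)/(x2-x1) = ((-8.9)-(-20.8))/((-7.5)-3.4) = 11.9/(-10.9) = -1.0917

-1.0917


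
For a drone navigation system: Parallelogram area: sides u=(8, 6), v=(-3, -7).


|u x v| = |8*(-7) - 6*(-3)|
= |(-56) - (-18)| = 38

38


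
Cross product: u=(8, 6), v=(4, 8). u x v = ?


u x v = u_x*v_y - u_y*v_x = 8*8 - 6*4
= 64 - 24 = 40

40


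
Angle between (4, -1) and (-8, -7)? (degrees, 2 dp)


u.v = -25, |u| = sqrt(17) = 4.1231, |v| = sqrt(113) = 10.6301
cos(theta) = u.v/(|u||v|) = -25/sqrt(1921) = -0.570396
theta = acos(-0.570396) = 124.78 degrees

124.78 degrees


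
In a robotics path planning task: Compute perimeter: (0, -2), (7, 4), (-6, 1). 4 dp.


Sides: (0, -2)->(7, 4): sqrt(85) = 9.219544, (7, 4)->(-6, 1): sqrt(178) = 13.341664, (-6, 1)->(0, -2): sqrt(45) = 6.708204
Sum = 29.269412
Perimeter = 29.2694

29.2694


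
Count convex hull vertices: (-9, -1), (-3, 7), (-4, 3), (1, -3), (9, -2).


Convex hull vertices (CCW): (-9, -1), (1, -3), (9, -2), (-3, 7)
Count = 4

4


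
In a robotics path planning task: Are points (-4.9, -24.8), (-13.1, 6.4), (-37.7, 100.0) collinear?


Cross product: ((-13.1)-(-4.9))*(100-(-24.8)) - (6.4-(-24.8))*((-37.7)-(-4.9))
= 0

Yes, collinear


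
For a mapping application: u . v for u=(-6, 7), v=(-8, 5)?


u . v = u_x*v_x + u_y*v_y = (-6)*(-8) + 7*5
= 48 + 35 = 83

83


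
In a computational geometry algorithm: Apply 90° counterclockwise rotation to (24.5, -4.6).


90° CCW: (x,y) -> (-y, x)
(24.5,-4.6) -> (4.6, 24.5)

(4.6, 24.5)


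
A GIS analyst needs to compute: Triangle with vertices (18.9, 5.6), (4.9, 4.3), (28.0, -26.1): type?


Side lengths squared: AB^2=197.69, BC^2=1457.77, CA^2=1087.7
Sorted: [197.69, 1087.7, 1457.77]
By sides: Scalene, By angles: Obtuse

Scalene, Obtuse


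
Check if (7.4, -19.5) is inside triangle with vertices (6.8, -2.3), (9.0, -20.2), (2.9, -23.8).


Cross products: AB x AP = -27.1, BC x BP = -10.03, CA x CP = -79.98
All same sign? yes

Yes, inside


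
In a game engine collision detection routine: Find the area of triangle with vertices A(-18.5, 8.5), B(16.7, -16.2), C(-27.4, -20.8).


Area = |x_A(y_B-y_C) + x_B(y_C-y_A) + x_C(y_A-y_B)|/2
= |(-85.1) + (-489.31) + (-676.78)|/2
= 1251.19/2 = 625.595

625.595


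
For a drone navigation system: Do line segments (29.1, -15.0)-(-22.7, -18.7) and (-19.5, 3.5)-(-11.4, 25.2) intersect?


Cross products: d1=-1204.47, d2=-110.38, d3=-1138.12, d4=-2232.21
d1*d2 < 0 and d3*d4 < 0? no

No, they don't intersect


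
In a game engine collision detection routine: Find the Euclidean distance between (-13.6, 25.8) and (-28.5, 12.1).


dx=-14.9, dy=-13.7
d^2 = (-14.9)^2 + (-13.7)^2 = 409.7
d = sqrt(409.7) = 20.241

20.241


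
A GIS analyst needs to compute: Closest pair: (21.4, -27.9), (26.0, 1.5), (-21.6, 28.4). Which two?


d(P0,P1) = 29.7577, d(P0,P2) = 70.8427, d(P1,P2) = 54.6751
Closest: P0 and P1

Closest pair: (21.4, -27.9) and (26.0, 1.5), distance = 29.7577


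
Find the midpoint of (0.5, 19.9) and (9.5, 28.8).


M = ((0.5+9.5)/2, (19.9+28.8)/2)
= (5, 24.35)

(5, 24.35)


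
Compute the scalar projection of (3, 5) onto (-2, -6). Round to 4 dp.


u.v = -36, |v| = sqrt(40) = 6.3246
Scalar projection = u.v / |v| = -36 / sqrt(40) = -5.6921

-5.6921


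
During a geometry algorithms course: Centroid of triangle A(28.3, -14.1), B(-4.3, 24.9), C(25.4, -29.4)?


Centroid = ((x_A+x_B+x_C)/3, (y_A+y_B+y_C)/3)
= ((28.3+(-4.3)+25.4)/3, ((-14.1)+24.9+(-29.4))/3)
= (16.4667, -6.2)

(16.4667, -6.2)


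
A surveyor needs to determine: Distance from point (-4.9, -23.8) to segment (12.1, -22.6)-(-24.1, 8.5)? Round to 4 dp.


Project P onto AB: t = 0.2538 (clamped to [0,1])
Closest point on segment: (2.9122, -14.7067)
Distance: 11.9883

11.9883


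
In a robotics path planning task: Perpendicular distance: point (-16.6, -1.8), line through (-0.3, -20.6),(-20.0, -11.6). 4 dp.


|cross product| = 223.66
|line direction| = sqrt(469.09) = 21.6585
Distance = 223.66/sqrt(469.09) = 10.3267

10.3267


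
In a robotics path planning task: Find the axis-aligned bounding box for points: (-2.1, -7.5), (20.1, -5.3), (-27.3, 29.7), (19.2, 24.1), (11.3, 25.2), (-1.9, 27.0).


x range: [-27.3, 20.1]
y range: [-7.5, 29.7]
Bounding box: (-27.3,-7.5) to (20.1,29.7)

(-27.3,-7.5) to (20.1,29.7)


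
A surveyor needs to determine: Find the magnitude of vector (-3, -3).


|u| = sqrt((-3)^2 + (-3)^2) = sqrt(18) = 4.2426

4.2426


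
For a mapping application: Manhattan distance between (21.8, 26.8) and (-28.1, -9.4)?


|21.8-(-28.1)| + |26.8-(-9.4)| = 49.9 + 36.2 = 86.1

86.1


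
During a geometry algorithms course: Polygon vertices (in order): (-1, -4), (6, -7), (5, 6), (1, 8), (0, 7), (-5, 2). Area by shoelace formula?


Shoelace sum: ((-1)*(-7) - 6*(-4)) + (6*6 - 5*(-7)) + (5*8 - 1*6) + (1*7 - 0*8) + (0*2 - (-5)*7) + ((-5)*(-4) - (-1)*2)
= 200
Area = |200|/2 = 100

100


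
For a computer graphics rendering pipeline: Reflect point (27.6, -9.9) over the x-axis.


Reflection over x-axis: (x,y) -> (x,-y)
(27.6, -9.9) -> (27.6, 9.9)

(27.6, 9.9)


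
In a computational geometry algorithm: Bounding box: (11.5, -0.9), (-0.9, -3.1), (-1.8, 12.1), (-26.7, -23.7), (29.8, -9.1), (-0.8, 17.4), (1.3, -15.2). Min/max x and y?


x range: [-26.7, 29.8]
y range: [-23.7, 17.4]
Bounding box: (-26.7,-23.7) to (29.8,17.4)

(-26.7,-23.7) to (29.8,17.4)


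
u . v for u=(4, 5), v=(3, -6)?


u . v = u_x*v_x + u_y*v_y = 4*3 + 5*(-6)
= 12 + (-30) = -18

-18


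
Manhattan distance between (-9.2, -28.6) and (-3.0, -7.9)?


|(-9.2)-(-3)| + |(-28.6)-(-7.9)| = 6.2 + 20.7 = 26.9

26.9


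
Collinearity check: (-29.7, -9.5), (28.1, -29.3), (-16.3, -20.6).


Cross product: (28.1-(-29.7))*((-20.6)-(-9.5)) - ((-29.3)-(-9.5))*((-16.3)-(-29.7))
= -376.26

No, not collinear


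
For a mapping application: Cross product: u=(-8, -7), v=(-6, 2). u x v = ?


u x v = u_x*v_y - u_y*v_x = (-8)*2 - (-7)*(-6)
= (-16) - 42 = -58

-58


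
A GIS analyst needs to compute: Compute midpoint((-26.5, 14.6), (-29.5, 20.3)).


M = (((-26.5)+(-29.5))/2, (14.6+20.3)/2)
= (-28, 17.45)

(-28, 17.45)


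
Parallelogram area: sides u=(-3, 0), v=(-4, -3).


|u x v| = |(-3)*(-3) - 0*(-4)|
= |9 - 0| = 9

9


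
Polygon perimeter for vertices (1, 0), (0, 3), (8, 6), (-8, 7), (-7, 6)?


Sides: (1, 0)->(0, 3): sqrt(10) = 3.162278, (0, 3)->(8, 6): sqrt(73) = 8.544004, (8, 6)->(-8, 7): sqrt(257) = 16.03122, (-8, 7)->(-7, 6): sqrt(2) = 1.414214, (-7, 6)->(1, 0): sqrt(100) = 10
Sum = 39.151716
Perimeter = 39.1517

39.1517


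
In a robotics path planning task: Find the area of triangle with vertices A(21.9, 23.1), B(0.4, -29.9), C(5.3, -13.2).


Area = |x_A(y_B-y_C) + x_B(y_C-y_A) + x_C(y_A-y_B)|/2
= |(-365.73) + (-14.52) + 280.9|/2
= 99.35/2 = 49.675

49.675


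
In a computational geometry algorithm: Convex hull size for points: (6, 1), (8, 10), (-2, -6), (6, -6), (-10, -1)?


Convex hull vertices (CCW): (-10, -1), (-2, -6), (6, -6), (8, 10)
Count = 4

4


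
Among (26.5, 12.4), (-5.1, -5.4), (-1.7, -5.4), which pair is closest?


d(P0,P1) = 36.2684, d(P0,P2) = 33.3479, d(P1,P2) = 3.4
Closest: P1 and P2

Closest pair: (-5.1, -5.4) and (-1.7, -5.4), distance = 3.4


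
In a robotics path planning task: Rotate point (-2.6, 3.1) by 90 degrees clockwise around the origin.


90° CW: (x,y) -> (y, -x)
(-2.6,3.1) -> (3.1, 2.6)

(3.1, 2.6)


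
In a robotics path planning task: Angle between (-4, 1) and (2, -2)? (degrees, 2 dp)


u.v = -10, |u| = sqrt(17) = 4.1231, |v| = sqrt(8) = 2.8284
cos(theta) = u.v/(|u||v|) = -10/sqrt(136) = -0.857493
theta = acos(-0.857493) = 149.04 degrees

149.04 degrees


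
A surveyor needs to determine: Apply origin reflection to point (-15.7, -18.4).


Reflection over origin: (x,y) -> (-x,-y)
(-15.7, -18.4) -> (15.7, 18.4)

(15.7, 18.4)


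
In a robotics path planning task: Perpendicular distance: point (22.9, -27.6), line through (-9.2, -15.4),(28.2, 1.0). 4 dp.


|cross product| = 982.72
|line direction| = sqrt(1667.72) = 40.8377
Distance = 982.72/sqrt(1667.72) = 24.064

24.064


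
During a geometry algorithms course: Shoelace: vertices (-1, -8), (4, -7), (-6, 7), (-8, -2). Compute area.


Shoelace sum: ((-1)*(-7) - 4*(-8)) + (4*7 - (-6)*(-7)) + ((-6)*(-2) - (-8)*7) + ((-8)*(-8) - (-1)*(-2))
= 155
Area = |155|/2 = 77.5

77.5


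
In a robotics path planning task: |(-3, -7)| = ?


|u| = sqrt((-3)^2 + (-7)^2) = sqrt(58) = 7.6158

7.6158


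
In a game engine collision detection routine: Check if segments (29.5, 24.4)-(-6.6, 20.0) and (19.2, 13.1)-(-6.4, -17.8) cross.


Cross products: d1=28.99, d2=-973.86, d3=362.61, d4=1365.46
d1*d2 < 0 and d3*d4 < 0? no

No, they don't intersect


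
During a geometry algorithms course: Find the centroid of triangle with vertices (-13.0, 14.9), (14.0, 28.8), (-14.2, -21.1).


Centroid = ((x_A+x_B+x_C)/3, (y_A+y_B+y_C)/3)
= (((-13)+14+(-14.2))/3, (14.9+28.8+(-21.1))/3)
= (-4.4, 7.5333)

(-4.4, 7.5333)


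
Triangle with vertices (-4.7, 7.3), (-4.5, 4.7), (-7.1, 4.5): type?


Side lengths squared: AB^2=6.8, BC^2=6.8, CA^2=13.6
Sorted: [6.8, 6.8, 13.6]
By sides: Isosceles, By angles: Right

Isosceles, Right


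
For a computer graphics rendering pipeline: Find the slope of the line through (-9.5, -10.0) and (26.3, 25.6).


slope = (y2-y1)/(x2-x1) = (25.6-(-10))/(26.3-(-9.5)) = 35.6/35.8 = 0.9944

0.9944


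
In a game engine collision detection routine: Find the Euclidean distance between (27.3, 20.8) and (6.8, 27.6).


dx=-20.5, dy=6.8
d^2 = (-20.5)^2 + 6.8^2 = 466.49
d = sqrt(466.49) = 21.5984

21.5984


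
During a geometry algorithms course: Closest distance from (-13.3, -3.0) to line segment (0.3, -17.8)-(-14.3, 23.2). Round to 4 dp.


Project P onto AB: t = 0.4252 (clamped to [0,1])
Closest point on segment: (-5.9076, -0.3676)
Distance: 7.8471

7.8471


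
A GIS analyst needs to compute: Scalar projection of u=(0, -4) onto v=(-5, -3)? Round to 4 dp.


u.v = 12, |v| = sqrt(34) = 5.831
Scalar projection = u.v / |v| = 12 / sqrt(34) = 2.058

2.058


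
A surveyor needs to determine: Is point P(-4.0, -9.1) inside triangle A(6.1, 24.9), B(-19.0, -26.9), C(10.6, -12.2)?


Cross products: AB x AP = 330.22, BC x BP = 306.38, CA x CP = 527.71
All same sign? yes

Yes, inside


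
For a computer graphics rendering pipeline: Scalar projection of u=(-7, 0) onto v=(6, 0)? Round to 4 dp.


u.v = -42, |v| = sqrt(36) = 6
Scalar projection = u.v / |v| = -42 / sqrt(36) = -7

-7


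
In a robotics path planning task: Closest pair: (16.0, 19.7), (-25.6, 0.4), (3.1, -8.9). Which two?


d(P0,P1) = 45.859, d(P0,P2) = 31.3747, d(P1,P2) = 30.1692
Closest: P1 and P2

Closest pair: (-25.6, 0.4) and (3.1, -8.9), distance = 30.1692


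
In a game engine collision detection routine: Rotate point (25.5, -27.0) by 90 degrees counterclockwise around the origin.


90° CCW: (x,y) -> (-y, x)
(25.5,-27) -> (27, 25.5)

(27, 25.5)


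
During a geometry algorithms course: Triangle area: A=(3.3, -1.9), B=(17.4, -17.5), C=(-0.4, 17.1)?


Area = |x_A(y_B-y_C) + x_B(y_C-y_A) + x_C(y_A-y_B)|/2
= |(-114.18) + 330.6 + (-6.24)|/2
= 210.18/2 = 105.09

105.09


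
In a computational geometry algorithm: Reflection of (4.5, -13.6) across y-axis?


Reflection over y-axis: (x,y) -> (-x,y)
(4.5, -13.6) -> (-4.5, -13.6)

(-4.5, -13.6)


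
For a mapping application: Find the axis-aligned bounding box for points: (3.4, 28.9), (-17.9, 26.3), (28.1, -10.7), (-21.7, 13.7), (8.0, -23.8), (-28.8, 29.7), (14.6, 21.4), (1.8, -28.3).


x range: [-28.8, 28.1]
y range: [-28.3, 29.7]
Bounding box: (-28.8,-28.3) to (28.1,29.7)

(-28.8,-28.3) to (28.1,29.7)


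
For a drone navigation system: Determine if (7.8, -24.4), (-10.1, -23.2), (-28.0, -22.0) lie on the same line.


Cross product: ((-10.1)-7.8)*((-22)-(-24.4)) - ((-23.2)-(-24.4))*((-28)-7.8)
= 0

Yes, collinear


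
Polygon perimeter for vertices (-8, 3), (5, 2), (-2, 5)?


Sides: (-8, 3)->(5, 2): sqrt(170) = 13.038405, (5, 2)->(-2, 5): sqrt(58) = 7.615773, (-2, 5)->(-8, 3): sqrt(40) = 6.324555
Sum = 26.978733
Perimeter = 26.9787

26.9787


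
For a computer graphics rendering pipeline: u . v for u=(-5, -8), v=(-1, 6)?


u . v = u_x*v_x + u_y*v_y = (-5)*(-1) + (-8)*6
= 5 + (-48) = -43

-43


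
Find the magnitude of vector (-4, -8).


|u| = sqrt((-4)^2 + (-8)^2) = sqrt(80) = 8.9443

8.9443


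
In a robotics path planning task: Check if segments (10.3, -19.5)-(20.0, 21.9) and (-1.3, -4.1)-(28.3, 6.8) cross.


Cross products: d1=-582.28, d2=537.43, d3=629.62, d4=-490.09
d1*d2 < 0 and d3*d4 < 0? yes

Yes, they intersect


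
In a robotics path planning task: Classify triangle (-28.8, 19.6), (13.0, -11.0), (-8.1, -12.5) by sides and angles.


Side lengths squared: AB^2=2683.6, BC^2=447.46, CA^2=1458.9
Sorted: [447.46, 1458.9, 2683.6]
By sides: Scalene, By angles: Obtuse

Scalene, Obtuse


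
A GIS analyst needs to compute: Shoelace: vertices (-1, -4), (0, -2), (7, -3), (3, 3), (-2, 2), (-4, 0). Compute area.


Shoelace sum: ((-1)*(-2) - 0*(-4)) + (0*(-3) - 7*(-2)) + (7*3 - 3*(-3)) + (3*2 - (-2)*3) + ((-2)*0 - (-4)*2) + ((-4)*(-4) - (-1)*0)
= 82
Area = |82|/2 = 41

41


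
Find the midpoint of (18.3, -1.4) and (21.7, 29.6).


M = ((18.3+21.7)/2, ((-1.4)+29.6)/2)
= (20, 14.1)

(20, 14.1)


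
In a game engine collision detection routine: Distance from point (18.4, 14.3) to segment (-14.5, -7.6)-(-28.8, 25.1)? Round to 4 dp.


Project P onto AB: t = 0.1929 (clamped to [0,1])
Closest point on segment: (-17.2579, -1.2935)
Distance: 38.9184

38.9184


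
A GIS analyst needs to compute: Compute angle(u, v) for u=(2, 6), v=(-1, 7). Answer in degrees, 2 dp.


u.v = 40, |u| = sqrt(40) = 6.3246, |v| = sqrt(50) = 7.0711
cos(theta) = u.v/(|u||v|) = 40/sqrt(2000) = 0.894427
theta = acos(0.894427) = 26.57 degrees

26.57 degrees


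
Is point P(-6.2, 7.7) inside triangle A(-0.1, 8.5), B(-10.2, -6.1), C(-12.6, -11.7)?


Cross products: AB x AP = -80.98, BC x BP = -10.72, CA x CP = 113.22
All same sign? no

No, outside


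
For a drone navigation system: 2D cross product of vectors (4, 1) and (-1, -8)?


u x v = u_x*v_y - u_y*v_x = 4*(-8) - 1*(-1)
= (-32) - (-1) = -31

-31


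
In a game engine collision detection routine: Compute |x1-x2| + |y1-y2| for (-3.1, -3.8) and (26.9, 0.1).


|(-3.1)-26.9| + |(-3.8)-0.1| = 30 + 3.9 = 33.9

33.9


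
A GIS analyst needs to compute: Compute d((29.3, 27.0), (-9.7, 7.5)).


dx=-39, dy=-19.5
d^2 = (-39)^2 + (-19.5)^2 = 1901.25
d = sqrt(1901.25) = 43.6033

43.6033


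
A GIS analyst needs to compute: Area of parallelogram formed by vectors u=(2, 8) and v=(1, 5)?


|u x v| = |2*5 - 8*1|
= |10 - 8| = 2

2


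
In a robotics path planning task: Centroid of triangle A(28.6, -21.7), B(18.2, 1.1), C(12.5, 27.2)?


Centroid = ((x_A+x_B+x_C)/3, (y_A+y_B+y_C)/3)
= ((28.6+18.2+12.5)/3, ((-21.7)+1.1+27.2)/3)
= (19.7667, 2.2)

(19.7667, 2.2)


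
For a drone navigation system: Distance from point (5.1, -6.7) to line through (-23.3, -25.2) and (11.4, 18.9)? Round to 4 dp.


|cross product| = 610.49
|line direction| = sqrt(3148.9) = 56.1151
Distance = 610.49/sqrt(3148.9) = 10.8793

10.8793


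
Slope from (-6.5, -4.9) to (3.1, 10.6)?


slope = (y2-y1)/(x2-x1) = (10.6-(-4.9))/(3.1-(-6.5)) = 15.5/9.6 = 1.6146

1.6146


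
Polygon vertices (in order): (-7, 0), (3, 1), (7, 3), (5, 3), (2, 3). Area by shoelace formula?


Shoelace sum: ((-7)*1 - 3*0) + (3*3 - 7*1) + (7*3 - 5*3) + (5*3 - 2*3) + (2*0 - (-7)*3)
= 31
Area = |31|/2 = 15.5

15.5


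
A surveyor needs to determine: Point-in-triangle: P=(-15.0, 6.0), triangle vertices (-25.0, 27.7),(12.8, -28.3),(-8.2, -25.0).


Cross products: AB x AP = -260.26, BC x BP = -628.56, CA x CP = -162.44
All same sign? yes

Yes, inside


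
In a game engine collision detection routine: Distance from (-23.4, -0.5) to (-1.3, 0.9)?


dx=22.1, dy=1.4
d^2 = 22.1^2 + 1.4^2 = 490.37
d = sqrt(490.37) = 22.1443

22.1443


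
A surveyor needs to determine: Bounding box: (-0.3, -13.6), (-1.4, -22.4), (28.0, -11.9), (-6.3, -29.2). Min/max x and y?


x range: [-6.3, 28]
y range: [-29.2, -11.9]
Bounding box: (-6.3,-29.2) to (28,-11.9)

(-6.3,-29.2) to (28,-11.9)


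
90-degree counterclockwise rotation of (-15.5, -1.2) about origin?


90° CCW: (x,y) -> (-y, x)
(-15.5,-1.2) -> (1.2, -15.5)

(1.2, -15.5)


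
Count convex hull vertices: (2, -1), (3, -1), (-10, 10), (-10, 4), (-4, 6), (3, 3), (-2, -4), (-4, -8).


Convex hull vertices (CCW): (-10, 4), (-4, -8), (3, -1), (3, 3), (-10, 10)
Count = 5

5


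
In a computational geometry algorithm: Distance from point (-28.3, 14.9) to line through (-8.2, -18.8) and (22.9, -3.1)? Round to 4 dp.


|cross product| = 1363.64
|line direction| = sqrt(1213.7) = 34.8382
Distance = 1363.64/sqrt(1213.7) = 39.1421

39.1421


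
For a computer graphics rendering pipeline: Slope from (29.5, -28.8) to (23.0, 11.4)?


slope = (y2-y1)/(x2-x1) = (11.4-(-28.8))/(23-29.5) = 40.2/(-6.5) = -6.1846

-6.1846


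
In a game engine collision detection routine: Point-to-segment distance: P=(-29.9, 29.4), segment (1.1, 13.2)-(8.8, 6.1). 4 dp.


Project P onto AB: t = 0 (clamped to [0,1])
Closest point on segment: (1.1, 13.2)
Distance: 34.9777

34.9777


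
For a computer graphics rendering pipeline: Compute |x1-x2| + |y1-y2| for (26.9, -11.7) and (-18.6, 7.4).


|26.9-(-18.6)| + |(-11.7)-7.4| = 45.5 + 19.1 = 64.6

64.6


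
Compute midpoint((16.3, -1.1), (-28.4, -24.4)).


M = ((16.3+(-28.4))/2, ((-1.1)+(-24.4))/2)
= (-6.05, -12.75)

(-6.05, -12.75)


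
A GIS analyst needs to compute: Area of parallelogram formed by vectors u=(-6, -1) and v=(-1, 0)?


|u x v| = |(-6)*0 - (-1)*(-1)|
= |0 - 1| = 1

1


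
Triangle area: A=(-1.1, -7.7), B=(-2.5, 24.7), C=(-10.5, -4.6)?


Area = |x_A(y_B-y_C) + x_B(y_C-y_A) + x_C(y_A-y_B)|/2
= |(-32.23) + (-7.75) + 340.2|/2
= 300.22/2 = 150.11

150.11


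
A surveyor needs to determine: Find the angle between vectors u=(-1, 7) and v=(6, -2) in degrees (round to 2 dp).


u.v = -20, |u| = sqrt(50) = 7.0711, |v| = sqrt(40) = 6.3246
cos(theta) = u.v/(|u||v|) = -20/sqrt(2000) = -0.447214
theta = acos(-0.447214) = 116.57 degrees

116.57 degrees


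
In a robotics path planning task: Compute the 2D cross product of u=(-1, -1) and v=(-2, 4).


u x v = u_x*v_y - u_y*v_x = (-1)*4 - (-1)*(-2)
= (-4) - 2 = -6

-6


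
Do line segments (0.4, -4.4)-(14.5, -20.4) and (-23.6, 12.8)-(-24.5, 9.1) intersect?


Cross products: d1=104.28, d2=170.85, d3=-141.48, d4=-208.05
d1*d2 < 0 and d3*d4 < 0? no

No, they don't intersect


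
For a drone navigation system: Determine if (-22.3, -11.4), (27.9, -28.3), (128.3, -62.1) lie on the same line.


Cross product: (27.9-(-22.3))*((-62.1)-(-11.4)) - ((-28.3)-(-11.4))*(128.3-(-22.3))
= 0

Yes, collinear


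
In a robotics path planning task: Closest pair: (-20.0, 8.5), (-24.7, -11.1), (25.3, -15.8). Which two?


d(P0,P1) = 20.1556, d(P0,P2) = 51.406, d(P1,P2) = 50.2204
Closest: P0 and P1

Closest pair: (-20.0, 8.5) and (-24.7, -11.1), distance = 20.1556


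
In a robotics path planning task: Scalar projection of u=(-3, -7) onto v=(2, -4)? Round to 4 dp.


u.v = 22, |v| = sqrt(20) = 4.4721
Scalar projection = u.v / |v| = 22 / sqrt(20) = 4.9193

4.9193


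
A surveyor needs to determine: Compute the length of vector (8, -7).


|u| = sqrt(8^2 + (-7)^2) = sqrt(113) = 10.6301

10.6301


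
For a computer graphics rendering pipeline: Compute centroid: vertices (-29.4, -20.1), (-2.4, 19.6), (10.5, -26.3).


Centroid = ((x_A+x_B+x_C)/3, (y_A+y_B+y_C)/3)
= (((-29.4)+(-2.4)+10.5)/3, ((-20.1)+19.6+(-26.3))/3)
= (-7.1, -8.9333)

(-7.1, -8.9333)


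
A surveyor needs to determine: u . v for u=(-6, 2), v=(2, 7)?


u . v = u_x*v_x + u_y*v_y = (-6)*2 + 2*7
= (-12) + 14 = 2

2


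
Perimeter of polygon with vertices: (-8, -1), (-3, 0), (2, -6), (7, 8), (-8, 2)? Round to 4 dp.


Sides: (-8, -1)->(-3, 0): sqrt(26) = 5.09902, (-3, 0)->(2, -6): sqrt(61) = 7.81025, (2, -6)->(7, 8): sqrt(221) = 14.866069, (7, 8)->(-8, 2): sqrt(261) = 16.155494, (-8, 2)->(-8, -1): sqrt(9) = 3
Sum = 46.930833
Perimeter = 46.9308

46.9308


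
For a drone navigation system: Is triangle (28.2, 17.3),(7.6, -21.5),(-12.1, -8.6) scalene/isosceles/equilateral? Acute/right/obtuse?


Side lengths squared: AB^2=1929.8, BC^2=554.5, CA^2=2294.9
Sorted: [554.5, 1929.8, 2294.9]
By sides: Scalene, By angles: Acute

Scalene, Acute


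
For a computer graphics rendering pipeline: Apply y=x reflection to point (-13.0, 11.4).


Reflection over y=x: (x,y) -> (y,x)
(-13, 11.4) -> (11.4, -13)

(11.4, -13)


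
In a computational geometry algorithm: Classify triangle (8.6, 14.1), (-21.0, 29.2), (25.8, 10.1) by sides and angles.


Side lengths squared: AB^2=1104.17, BC^2=2555.05, CA^2=311.84
Sorted: [311.84, 1104.17, 2555.05]
By sides: Scalene, By angles: Obtuse

Scalene, Obtuse


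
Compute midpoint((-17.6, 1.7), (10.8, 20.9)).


M = (((-17.6)+10.8)/2, (1.7+20.9)/2)
= (-3.4, 11.3)

(-3.4, 11.3)


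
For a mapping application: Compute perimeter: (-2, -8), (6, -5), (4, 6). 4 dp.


Sides: (-2, -8)->(6, -5): sqrt(73) = 8.544004, (6, -5)->(4, 6): sqrt(125) = 11.18034, (4, 6)->(-2, -8): sqrt(232) = 15.231546
Sum = 34.95589
Perimeter = 34.9559

34.9559


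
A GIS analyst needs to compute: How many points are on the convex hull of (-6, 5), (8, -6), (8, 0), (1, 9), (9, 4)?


Convex hull vertices (CCW): (-6, 5), (8, -6), (9, 4), (1, 9)
Count = 4

4


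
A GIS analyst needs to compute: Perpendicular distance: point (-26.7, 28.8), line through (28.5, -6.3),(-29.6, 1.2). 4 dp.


|cross product| = 1625.31
|line direction| = sqrt(3431.86) = 58.5821
Distance = 1625.31/sqrt(3431.86) = 27.7442

27.7442
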